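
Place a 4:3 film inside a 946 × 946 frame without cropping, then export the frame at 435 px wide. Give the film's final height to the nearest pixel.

Fitted into 946×946, the film spans the width; its height is 946 × 3/4 ≈ 709.50 px.
The frame scales by 435/946 = 0.4598; 709.50 × 0.4598 ≈ 326.25 px.

326 px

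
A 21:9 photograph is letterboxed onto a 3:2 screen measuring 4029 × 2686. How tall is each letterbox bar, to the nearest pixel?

Since 2.333 > 1.500, the photograph is width-limited.
That makes the image 1726.71 px tall (4029 × 9/21).
Black = 2686 − 1726.71 = 959.29 px, or 479.64 per bar.

480 px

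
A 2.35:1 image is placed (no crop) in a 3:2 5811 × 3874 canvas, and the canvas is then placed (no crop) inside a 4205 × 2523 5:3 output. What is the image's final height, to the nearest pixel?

1610 px

First fit — 2.35:1 into 5811×3874 spans the width: 5811.00 × 2472.77.
3:2 in 4205×2523: fills the height, so the intermediate becomes 3784.50 × 2523.00 — a scale of ×0.6513.
So the image's height is 2472.77 × 0.6513 ≈ 1610.43.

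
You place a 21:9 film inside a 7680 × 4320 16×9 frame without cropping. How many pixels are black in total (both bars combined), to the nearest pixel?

21:9 (2.333) > 16×9 (1.778), so the film fills the width.
That makes the image 3291.4286 px tall (7680 × 9/21).
Black = 4320 − 3291.4286 = 1028.5714 px.
That's 1028.5714 × 7680 ≈ 7899429 black pixels.

7899429 pixels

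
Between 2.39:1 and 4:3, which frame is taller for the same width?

4:3

2.39 and 4:3 = 1.333; 2.39 > 1.333. The smaller width-to-height ratio is the taller frame.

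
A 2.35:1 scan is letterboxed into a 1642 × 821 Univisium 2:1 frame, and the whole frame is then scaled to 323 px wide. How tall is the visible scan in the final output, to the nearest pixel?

137 px

In the 1642×821 frame the scan fills the width: height = 1642 / 2.350 ≈ 698.72 px.
Scaling 1642 → 323 is ×0.1967, so the height becomes 698.72 × 0.1967 ≈ 137.45 px.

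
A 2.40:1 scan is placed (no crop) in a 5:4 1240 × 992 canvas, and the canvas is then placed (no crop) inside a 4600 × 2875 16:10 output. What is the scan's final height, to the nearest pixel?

First fit — 2.40:1 into 1240×992 spans the width: 1240.00 × 516.67.
Second fit — the 5:4 canvas into 4600×2875 spans the height: 3593.75 × 2875.00 (×2.8982 from 1240×992).
The scan scales with it: height 516.67 × 2.8982 ≈ 1497.40.

1497 px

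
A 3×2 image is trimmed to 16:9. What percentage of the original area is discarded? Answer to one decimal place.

15.6%

The width stays; only height is cut (since 16:9 is wider than 3×2).
(1.500)/(1.778) ≈ 0.844 of the area survives, leaving 15.62% discarded.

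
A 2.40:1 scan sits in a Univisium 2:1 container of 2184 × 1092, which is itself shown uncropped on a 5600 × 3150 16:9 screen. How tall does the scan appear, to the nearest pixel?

2333 px

2.40:1 in 2184×1092: fills the width, so the scan is 2184.00 × 910.00.
Univisium 2:1 in 5600×3150: fills the width, so the intermediate becomes 5600.00 × 2800.00 — a scale of ×2.5641.
The scan scales with it: height 910.00 × 2.5641 ≈ 2333.33.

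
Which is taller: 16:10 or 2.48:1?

16:10 = 1.6 and 2.48; 2.48 > 1.6. The smaller width-to-height ratio is the taller frame.

16:10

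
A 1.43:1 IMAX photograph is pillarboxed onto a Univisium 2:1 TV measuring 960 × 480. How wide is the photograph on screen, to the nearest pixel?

686 px

1.43:1 IMAX is narrower than Univisium 2:1, so it spans the full height.
Content width = 480 × 1.430 ≈ 686.40 px.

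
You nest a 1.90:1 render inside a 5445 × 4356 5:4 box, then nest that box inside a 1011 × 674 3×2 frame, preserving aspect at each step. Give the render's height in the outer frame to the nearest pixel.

443 px

First fit — 1.90:1 into 5445×4356 spans the width: 5445.00 × 2865.79.
5:4 in 1011×674: fills the height, so the intermediate becomes 842.50 × 674.00 — a scale of ×0.1547.
Applying the same ×0.1547: 2865.79 → 443.42.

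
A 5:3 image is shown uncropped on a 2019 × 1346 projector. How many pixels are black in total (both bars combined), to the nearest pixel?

Since 1.667 > 1.500, the image is width-limited.
That makes the image 1211.4000 px tall (2019 × 3/5).
Black = 1346 − 1211.4000 = 134.6000 px.
Across the 2019-px span: 134.6000 × 2019 ≈ 271757 px.

271757 pixels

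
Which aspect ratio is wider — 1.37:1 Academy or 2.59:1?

2.59:1

1.37 and 2.59; 2.59 > 1.37.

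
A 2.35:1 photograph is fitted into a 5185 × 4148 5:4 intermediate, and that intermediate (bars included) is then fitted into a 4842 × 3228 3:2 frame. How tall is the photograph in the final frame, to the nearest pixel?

First fit — 2.35:1 into 5185×4148 spans the width: 5185.00 × 2206.38.
Second fit — the 5:4 canvas into 4842×3228 spans the height: 4035.00 × 3228.00 (×0.7782 from 5185×4148).
The photograph scales with it: height 2206.38 × 0.7782 ≈ 1717.02.

1717 px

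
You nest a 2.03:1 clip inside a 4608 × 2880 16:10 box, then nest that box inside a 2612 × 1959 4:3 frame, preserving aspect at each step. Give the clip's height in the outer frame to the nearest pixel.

1287 px

First fit — 2.03:1 into 4608×2880 spans the width: 4608.00 × 2269.95.
Second fit — the 16:10 canvas into 2612×1959 spans the width: 2612.00 × 1632.50 (×0.5668 from 4608×2880).
So the clip's height is 2269.95 × 0.5668 ≈ 1286.70.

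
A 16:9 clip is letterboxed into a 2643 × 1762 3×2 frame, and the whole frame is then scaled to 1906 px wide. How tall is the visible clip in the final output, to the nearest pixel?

At 2643×1762 the clip is width-limited, so height = 2643 × 9/16 ≈ 1486.69 px.
The frame scales by 1906/2643 = 0.7212; 1486.69 × 0.7212 ≈ 1072.12 px.

1072 px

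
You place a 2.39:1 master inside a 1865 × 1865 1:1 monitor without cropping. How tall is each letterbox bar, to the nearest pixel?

542 px

2.39:1 (2.390) > 1:1 (1.000), so the master fills the width.
That makes the image 780.33 px tall (1865 / 2.390).
Leftover height: 1865 − 780.33 = 1084.67 px → 542.33 each side.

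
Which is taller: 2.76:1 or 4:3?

2.76 and 4:3 = 1.333; 2.76 > 1.333. The smaller width-to-height ratio is the taller frame.

4:3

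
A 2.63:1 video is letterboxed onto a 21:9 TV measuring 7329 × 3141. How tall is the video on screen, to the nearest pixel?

2.63:1 (2.630) > 21:9 (2.333), so the video fills the width.
Content height = 7329 / 2.630 ≈ 2786.69 px.

2787 px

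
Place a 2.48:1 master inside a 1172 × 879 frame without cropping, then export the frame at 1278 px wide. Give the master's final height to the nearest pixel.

Fitted into 1172×879, the master spans the width; its height is 1172 / 2.480 ≈ 472.58 px.
Resizing to 1278 px wide multiplies everything by 1.0904: 472.58 → 515.32 px.

515 px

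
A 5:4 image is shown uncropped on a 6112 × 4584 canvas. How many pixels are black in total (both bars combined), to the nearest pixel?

5:4 is narrower than 4×3, so it spans the full height.
Content width = 4584 × 5/4 ≈ 5730.0000 px.
Leftover width: 6112 − 5730.0000 = 382.0000 px.
Bar area = 382.0000 × 4584 ≈ 1751088 px.

1751088 pixels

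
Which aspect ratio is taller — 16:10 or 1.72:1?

16:10

16:10 = 1.6 and 1.72; 1.72 > 1.6. The smaller width-to-height ratio is the taller frame.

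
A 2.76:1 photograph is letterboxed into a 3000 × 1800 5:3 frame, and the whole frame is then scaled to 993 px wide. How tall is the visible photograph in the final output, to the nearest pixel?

360 px

Fitted into 3000×1800, the photograph spans the width; its height is 3000 / 2.760 ≈ 1086.96 px.
The frame scales by 993/3000 = 0.3310; 1086.96 × 0.3310 ≈ 359.78 px.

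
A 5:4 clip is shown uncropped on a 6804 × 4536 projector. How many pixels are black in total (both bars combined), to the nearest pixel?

5:4 (1.250) < 3:2 (1.500), so the clip fills the height.
The clip is 4536 × 5/4 ≈ 5670.0000 px wide.
Black = 6804 − 5670.0000 = 1134.0000 px.
That's 1134.0000 × 4536 ≈ 5143824 black pixels.

5143824 pixels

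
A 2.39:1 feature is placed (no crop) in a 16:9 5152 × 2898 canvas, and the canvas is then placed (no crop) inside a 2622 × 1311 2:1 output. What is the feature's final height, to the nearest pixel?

Inside the 5152×2898 canvas the feature is width-limited at 5152.00 × 2155.65.
The 16:9 canvas is height-limited in 2622×1311, giving 2330.67 × 1311.00; scale factor 0.4524.
Applying the same ×0.4524: 2155.65 → 975.17.

975 px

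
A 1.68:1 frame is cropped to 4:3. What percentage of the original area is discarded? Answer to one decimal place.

The height stays; only width is cut (since 4:3 is narrower than 1.68:1).
Fraction kept = (1.333)/(1.680) ≈ 79.37%, so 20.63% is lost.

20.6%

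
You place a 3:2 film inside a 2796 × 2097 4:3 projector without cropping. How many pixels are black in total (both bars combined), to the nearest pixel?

651468 pixels

3:2 is wider than 4:3, so it spans the full width.
The film is 2796 × 2/3 ≈ 1864.0000 px tall.
Leftover height: 2097 − 1864.0000 = 233.0000 px.
Bar area = 233.0000 × 2796 ≈ 651468 px.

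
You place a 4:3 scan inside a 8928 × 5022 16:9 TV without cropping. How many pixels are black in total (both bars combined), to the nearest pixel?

4:3 (1.333) < 16:9 (1.778), so the scan fills the height.
Content width = 5022 × 4/3 ≈ 6696.0000 px.
Black = 8928 − 6696.0000 = 2232.0000 px.
Across the 5022-px span: 2232.0000 × 5022 ≈ 11209104 px.

11209104 pixels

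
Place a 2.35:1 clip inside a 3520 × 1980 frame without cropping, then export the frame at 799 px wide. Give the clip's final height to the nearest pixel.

At 3520×1980 the clip is width-limited, so height = 3520 / 2.350 ≈ 1497.87 px.
The frame scales by 799/3520 = 0.2270; 1497.87 × 0.2270 ≈ 340.00 px.

340 px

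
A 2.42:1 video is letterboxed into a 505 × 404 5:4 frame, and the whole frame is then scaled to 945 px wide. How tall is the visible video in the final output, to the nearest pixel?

390 px

In the 505×404 frame the video fills the width: height = 505 / 2.420 ≈ 208.68 px.
The frame scales by 945/505 = 1.8713; 208.68 × 1.8713 ≈ 390.50 px.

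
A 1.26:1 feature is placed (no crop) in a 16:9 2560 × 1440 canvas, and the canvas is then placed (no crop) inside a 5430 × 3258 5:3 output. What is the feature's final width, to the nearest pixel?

First fit — 1.26:1 into 2560×1440 spans the height: 1814.40 × 1440.00.
16:9 in 5430×3258: fills the width, so the intermediate becomes 5430.00 × 3054.38 — a scale of ×2.1211.
The feature scales with it: width 1814.40 × 2.1211 ≈ 3848.51.

3849 px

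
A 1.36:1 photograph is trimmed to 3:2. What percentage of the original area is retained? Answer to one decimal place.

90.7%

Going from 1.36:1 to 3:2 means cutting height while keeping width.
(1.360)/(1.500) ≈ 0.907 of the area survives.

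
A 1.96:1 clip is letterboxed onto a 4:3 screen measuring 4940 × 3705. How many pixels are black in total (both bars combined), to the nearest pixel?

5851884 pixels

Since 1.960 > 1.333, the clip is width-limited.
The clip is 4940 / 1.960 ≈ 2520.4082 px tall.
Black = 3705 − 2520.4082 = 1184.5918 px.
That's 1184.5918 × 4940 ≈ 5851884 black pixels.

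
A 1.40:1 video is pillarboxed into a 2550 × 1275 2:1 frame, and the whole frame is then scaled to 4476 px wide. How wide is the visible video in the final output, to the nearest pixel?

In the 2550×1275 frame the video fills the height: width = 1275 × 1.400 ≈ 1785.00 px.
Scaling 2550 → 4476 is ×1.7553, so the width becomes 1785.00 × 1.7553 ≈ 3133.20 px.

3133 px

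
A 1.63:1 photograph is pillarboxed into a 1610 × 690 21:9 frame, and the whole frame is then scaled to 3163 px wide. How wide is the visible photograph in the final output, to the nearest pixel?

2210 px

Fitted into 1610×690, the photograph spans the height; its width is 690 × 1.630 ≈ 1124.70 px.
Scaling 1610 → 3163 is ×1.9646, so the width becomes 1124.70 × 1.9646 ≈ 2209.58 px.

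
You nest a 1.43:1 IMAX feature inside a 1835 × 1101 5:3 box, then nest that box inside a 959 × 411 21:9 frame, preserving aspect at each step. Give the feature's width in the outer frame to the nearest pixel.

Inside the 1835×1101 canvas the feature is height-limited at 1574.43 × 1101.00.
Second fit — the 5:3 canvas into 959×411 spans the height: 685.00 × 411.00 (×0.3733 from 1835×1101).
So the feature's width is 1574.43 × 0.3733 ≈ 587.73.

588 px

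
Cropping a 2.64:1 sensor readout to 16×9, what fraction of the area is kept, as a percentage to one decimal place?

67.3%

Going from 2.64:1 to 16×9 means cutting width while keeping height.
(1.778)/(2.640) ≈ 0.673 of the area survives.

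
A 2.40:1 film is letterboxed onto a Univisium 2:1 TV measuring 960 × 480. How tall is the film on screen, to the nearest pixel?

400 px

2.40:1 is wider than Univisium 2:1, so it spans the full width.
That makes the image 400.00 px tall (960 / 2.400).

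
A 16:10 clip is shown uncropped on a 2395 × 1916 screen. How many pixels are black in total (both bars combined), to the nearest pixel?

Since 1.600 > 1.250, the clip is width-limited.
That makes the image 1496.8750 px tall (2395 × 10/16).
Leftover height: 1916 − 1496.8750 = 419.1250 px.
That's 419.1250 × 2395 ≈ 1003804 black pixels.

1003804 pixels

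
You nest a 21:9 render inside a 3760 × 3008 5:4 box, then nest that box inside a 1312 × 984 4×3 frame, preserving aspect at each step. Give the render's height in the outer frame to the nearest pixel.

527 px

First fit — 21:9 into 3760×3008 spans the width: 3760.00 × 1611.43.
The 5:4 canvas is height-limited in 1312×984, giving 1230.00 × 984.00; scale factor 0.3271.
Applying the same ×0.3271: 1611.43 → 527.14.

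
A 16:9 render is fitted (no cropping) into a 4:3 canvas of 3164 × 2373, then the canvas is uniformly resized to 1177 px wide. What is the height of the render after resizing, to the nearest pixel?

662 px

Fitted into 3164×2373, the render spans the width; its height is 3164 × 9/16 ≈ 1779.75 px.
Resizing to 1177 px wide multiplies everything by 0.3720: 1779.75 → 662.06 px.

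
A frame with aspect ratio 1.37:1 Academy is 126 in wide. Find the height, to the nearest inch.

126 / 1.370 = 91.97.

92 in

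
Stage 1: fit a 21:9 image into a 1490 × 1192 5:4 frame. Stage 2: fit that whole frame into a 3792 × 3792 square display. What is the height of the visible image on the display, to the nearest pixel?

1625 px

Inside the 1490×1192 canvas the image is width-limited at 1490.00 × 638.57.
5:4 in 3792×3792: fills the width, so the intermediate becomes 3792.00 × 3033.60 — a scale of ×2.5450.
So the image's height is 638.57 × 2.5450 ≈ 1625.14.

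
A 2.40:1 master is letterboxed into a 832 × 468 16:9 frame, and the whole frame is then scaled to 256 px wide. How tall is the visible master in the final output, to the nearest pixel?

In the 832×468 frame the master fills the width: height = 832 / 2.400 ≈ 346.67 px.
Scaling 832 → 256 is ×0.3077, so the height becomes 346.67 × 0.3077 ≈ 106.67 px.

107 px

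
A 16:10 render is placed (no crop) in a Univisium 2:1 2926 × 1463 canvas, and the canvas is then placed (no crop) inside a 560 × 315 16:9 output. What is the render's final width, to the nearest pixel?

First fit — 16:10 into 2926×1463 spans the height: 2340.80 × 1463.00.
Univisium 2:1 in 560×315: fills the width, so the intermediate becomes 560.00 × 280.00 — a scale of ×0.1914.
The render scales with it: width 2340.80 × 0.1914 ≈ 448.00.

448 px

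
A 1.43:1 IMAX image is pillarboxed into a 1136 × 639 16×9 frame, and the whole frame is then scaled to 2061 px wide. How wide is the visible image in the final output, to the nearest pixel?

In the 1136×639 frame the image fills the height: width = 639 × 1.430 ≈ 913.77 px.
Scaling 1136 → 2061 is ×1.8143, so the width becomes 913.77 × 1.8143 ≈ 1657.82 px.

1658 px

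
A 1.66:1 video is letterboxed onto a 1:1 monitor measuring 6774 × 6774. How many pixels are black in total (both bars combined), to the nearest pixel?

1.66:1 is wider than 1:1, so it spans the full width.
Content height = 6774 / 1.660 ≈ 4080.7229 px.
Black = 6774 − 4080.7229 = 2693.2771 px.
Across the 6774-px span: 2693.2771 × 6774 ≈ 18244259 px.

18244259 pixels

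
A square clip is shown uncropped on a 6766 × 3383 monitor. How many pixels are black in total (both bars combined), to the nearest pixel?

square (1.000) < 2:1 (2.000), so the clip fills the height.
Content width = 3383 × 1/1 ≈ 3383.0000 px.
Black = 6766 − 3383.0000 = 3383.0000 px.
That's 3383.0000 × 3383 ≈ 11444689 black pixels.

11444689 pixels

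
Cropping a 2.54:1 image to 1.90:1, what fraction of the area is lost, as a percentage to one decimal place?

1.90:1 is narrower than 2.54:1, so the crop keeps the full height and trims the width.
Fraction kept = (1.900)/(2.540) ≈ 74.80%, so 25.20% is lost.

25.2%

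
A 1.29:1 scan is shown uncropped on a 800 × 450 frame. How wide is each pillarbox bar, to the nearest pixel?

1.29:1 is narrower than 16:9, so it spans the full height.
That makes the image 580.50 px wide (450 × 1.290).
Black = 800 − 580.50 = 219.50 px, or 109.75 per bar.

110 px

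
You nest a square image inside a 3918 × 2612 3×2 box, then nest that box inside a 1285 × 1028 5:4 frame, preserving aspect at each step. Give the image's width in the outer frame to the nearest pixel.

Inside the 3918×2612 canvas the image is height-limited at 2612.00 × 2612.00.
Second fit — the 3×2 canvas into 1285×1028 spans the width: 1285.00 × 856.67 (×0.3280 from 3918×2612).
The image scales with it: width 2612.00 × 0.3280 ≈ 856.67.

857 px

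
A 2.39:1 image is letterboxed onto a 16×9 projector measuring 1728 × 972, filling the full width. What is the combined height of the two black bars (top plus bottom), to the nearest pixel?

249 px

The image is 1728 / 2.390 ≈ 723.01 px tall.
Black = 972 − 723.01 = 248.99 px.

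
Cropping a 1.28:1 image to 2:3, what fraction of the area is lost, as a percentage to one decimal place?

47.9%

Going from 1.28:1 to 2:3 means cutting width while keeping height.
Fraction kept = (0.667)/(1.280) ≈ 52.08%, so 47.92% is lost.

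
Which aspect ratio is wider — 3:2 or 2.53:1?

3:2 = 1.5 and 2.53; 2.53 > 1.5.

2.53:1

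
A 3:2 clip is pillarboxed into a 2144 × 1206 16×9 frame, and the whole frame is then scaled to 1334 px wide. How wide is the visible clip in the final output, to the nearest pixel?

1126 px

Fitted into 2144×1206, the clip spans the height; its width is 1206 × 3/2 ≈ 1809.00 px.
The frame scales by 1334/2144 = 0.6222; 1809.00 × 0.6222 ≈ 1125.56 px.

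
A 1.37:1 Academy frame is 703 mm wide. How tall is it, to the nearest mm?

513 mm

At 1.37:1 Academy, 703 / 1.370 ≈ 513.14.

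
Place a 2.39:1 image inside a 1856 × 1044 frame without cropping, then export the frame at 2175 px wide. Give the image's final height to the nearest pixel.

At 1856×1044 the image is width-limited, so height = 1856 / 2.390 ≈ 776.57 px.
The frame scales by 2175/1856 = 1.1719; 776.57 × 1.1719 ≈ 910.04 px.

910 px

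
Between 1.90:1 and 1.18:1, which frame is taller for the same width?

1.18:1

1.9 and 1.18; 1.9 > 1.18. The smaller width-to-height ratio is the taller frame.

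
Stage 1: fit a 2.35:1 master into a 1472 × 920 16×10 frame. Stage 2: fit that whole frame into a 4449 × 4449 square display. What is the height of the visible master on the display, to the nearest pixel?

Inside the 1472×920 canvas the master is width-limited at 1472.00 × 626.38.
The 16×10 canvas is width-limited in 4449×4449, giving 4449.00 × 2780.62; scale factor 3.0224.
The master scales with it: height 626.38 × 3.0224 ≈ 1893.19.

1893 px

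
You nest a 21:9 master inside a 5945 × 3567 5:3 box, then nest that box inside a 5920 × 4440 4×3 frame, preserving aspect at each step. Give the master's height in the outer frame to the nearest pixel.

Inside the 5945×3567 canvas the master is width-limited at 5945.00 × 2547.86.
Second fit — the 5:3 canvas into 5920×4440 spans the width: 5920.00 × 3552.00 (×0.9958 from 5945×3567).
Applying the same ×0.9958: 2547.86 → 2537.14.

2537 px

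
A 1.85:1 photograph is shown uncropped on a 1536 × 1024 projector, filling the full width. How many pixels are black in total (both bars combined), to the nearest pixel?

Content height = 1536 / 1.850 ≈ 830.2703 px.
Black = 1024 − 830.2703 = 193.7297 px.
That's 193.7297 × 1536 ≈ 297569 black pixels.

297569 pixels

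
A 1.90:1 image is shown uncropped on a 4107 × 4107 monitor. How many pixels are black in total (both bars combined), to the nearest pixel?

7989844 pixels

1.90:1 is wider than square, so it spans the full width.
The image is 4107 / 1.900 ≈ 2161.5789 px tall.
Black = 4107 − 2161.5789 = 1945.4211 px.
Across the 4107-px span: 1945.4211 × 4107 ≈ 7989844 px.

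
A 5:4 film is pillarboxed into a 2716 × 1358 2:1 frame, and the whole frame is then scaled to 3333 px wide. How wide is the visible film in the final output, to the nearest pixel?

2083 px

Fitted into 2716×1358, the film spans the height; its width is 1358 × 5/4 ≈ 1697.50 px.
Resizing to 3333 px wide multiplies everything by 1.2272: 1697.50 → 2083.12 px.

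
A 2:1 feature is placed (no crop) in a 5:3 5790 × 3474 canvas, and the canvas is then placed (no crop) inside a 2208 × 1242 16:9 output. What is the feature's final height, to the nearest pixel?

Inside the 5790×3474 canvas the feature is width-limited at 5790.00 × 2895.00.
The 5:3 canvas is height-limited in 2208×1242, giving 2070.00 × 1242.00; scale factor 0.3575.
So the feature's height is 2895.00 × 0.3575 ≈ 1035.00.

1035 px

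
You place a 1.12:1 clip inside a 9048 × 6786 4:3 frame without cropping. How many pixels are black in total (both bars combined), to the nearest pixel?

9823956 pixels

1.12:1 (1.120) < 4:3 (1.333), so the clip fills the height.
Content width = 6786 × 1.120 ≈ 7600.3200 px.
Leftover width: 9048 − 7600.3200 = 1447.6800 px.
Bar area = 1447.6800 × 6786 ≈ 9823956 px.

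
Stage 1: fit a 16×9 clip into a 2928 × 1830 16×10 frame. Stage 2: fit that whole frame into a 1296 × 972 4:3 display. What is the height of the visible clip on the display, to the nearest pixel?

First fit — 16×9 into 2928×1830 spans the width: 2928.00 × 1647.00.
Second fit — the 16×10 canvas into 1296×972 spans the width: 1296.00 × 810.00 (×0.4426 from 2928×1830).
Applying the same ×0.4426: 1647.00 → 729.00.

729 px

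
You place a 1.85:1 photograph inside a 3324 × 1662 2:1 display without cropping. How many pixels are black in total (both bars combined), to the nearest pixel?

Since 1.850 < 2.000, the photograph is height-limited.
The photograph is 1662 × 1.850 ≈ 3074.7000 px wide.
Black = 3324 − 3074.7000 = 249.3000 px.
Across the 1662-px span: 249.3000 × 1662 ≈ 414337 px.

414337 pixels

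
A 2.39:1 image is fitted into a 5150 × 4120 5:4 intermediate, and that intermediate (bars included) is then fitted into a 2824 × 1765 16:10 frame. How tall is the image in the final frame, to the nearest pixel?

First fit — 2.39:1 into 5150×4120 spans the width: 5150.00 × 2154.81.
Second fit — the 5:4 canvas into 2824×1765 spans the height: 2206.25 × 1765.00 (×0.4284 from 5150×4120).
The image scales with it: height 2154.81 × 0.4284 ≈ 923.12.

923 px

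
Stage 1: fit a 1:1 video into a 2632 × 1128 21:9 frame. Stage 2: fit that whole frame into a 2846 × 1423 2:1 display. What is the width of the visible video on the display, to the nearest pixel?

First fit — 1:1 into 2632×1128 spans the height: 1128.00 × 1128.00.
21:9 in 2846×1423: fills the width, so the intermediate becomes 2846.00 × 1219.71 — a scale of ×1.0813.
Applying the same ×1.0813: 1128.00 → 1219.71.

1220 px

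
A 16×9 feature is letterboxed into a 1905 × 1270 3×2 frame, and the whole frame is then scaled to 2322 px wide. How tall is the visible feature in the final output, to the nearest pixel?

At 1905×1270 the feature is width-limited, so height = 1905 × 9/16 ≈ 1071.56 px.
Resizing to 2322 px wide multiplies everything by 1.2189: 1071.56 → 1306.12 px.

1306 px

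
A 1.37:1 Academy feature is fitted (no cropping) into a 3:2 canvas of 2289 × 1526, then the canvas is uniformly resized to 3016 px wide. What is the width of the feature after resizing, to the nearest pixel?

2755 px

In the 2289×1526 frame the feature fills the height: width = 1526 × 1.370 ≈ 2090.62 px.
Scaling 2289 → 3016 is ×1.3176, so the width becomes 2090.62 × 1.3176 ≈ 2754.61 px.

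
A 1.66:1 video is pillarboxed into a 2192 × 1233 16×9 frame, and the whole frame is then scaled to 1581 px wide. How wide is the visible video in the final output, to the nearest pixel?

1476 px

In the 2192×1233 frame the video fills the height: width = 1233 × 1.660 ≈ 2046.78 px.
Resizing to 1581 px wide multiplies everything by 0.7213: 2046.78 → 1476.26 px.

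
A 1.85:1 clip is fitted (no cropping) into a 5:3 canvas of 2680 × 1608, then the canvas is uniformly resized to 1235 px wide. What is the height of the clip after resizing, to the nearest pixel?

In the 2680×1608 frame the clip fills the width: height = 2680 / 1.850 ≈ 1448.65 px.
Resizing to 1235 px wide multiplies everything by 0.4608: 1448.65 → 667.57 px.

668 px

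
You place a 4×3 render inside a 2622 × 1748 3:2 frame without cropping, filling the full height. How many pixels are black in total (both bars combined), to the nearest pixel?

The render is 1748 × 4/3 ≈ 2330.6667 px wide.
2622 − 2330.6667 = 291.3333 px of bars.
Bar area = 291.3333 × 1748 ≈ 509251 px.

509251 pixels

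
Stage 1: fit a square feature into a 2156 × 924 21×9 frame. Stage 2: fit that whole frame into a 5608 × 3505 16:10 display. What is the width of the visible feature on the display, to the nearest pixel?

square in 2156×924: fills the height, so the feature is 924.00 × 924.00.
21×9 in 5608×3505: fills the width, so the intermediate becomes 5608.00 × 2403.43 — a scale of ×2.6011.
So the feature's width is 924.00 × 2.6011 ≈ 2403.43.

2403 px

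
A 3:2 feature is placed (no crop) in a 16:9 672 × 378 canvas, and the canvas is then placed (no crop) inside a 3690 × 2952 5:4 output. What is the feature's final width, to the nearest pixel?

Inside the 672×378 canvas the feature is height-limited at 567.00 × 378.00.
16:9 in 3690×2952: fills the width, so the intermediate becomes 3690.00 × 2075.62 — a scale of ×5.4911.
Applying the same ×5.4911: 567.00 → 3113.44.

3113 px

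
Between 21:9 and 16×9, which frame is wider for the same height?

21:9

21:9 = 2.333 and 16×9 = 1.778; 2.333 > 1.778.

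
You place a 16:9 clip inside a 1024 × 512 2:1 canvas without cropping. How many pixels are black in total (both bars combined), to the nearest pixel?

16:9 is narrower than 2:1, so it spans the full height.
That makes the image 910.2222 px wide (512 × 16/9).
Black = 1024 − 910.2222 = 113.7778 px.
Bar area = 113.7778 × 512 ≈ 58254 px.

58254 pixels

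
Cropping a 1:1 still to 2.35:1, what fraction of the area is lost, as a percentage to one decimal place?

The width stays; only height is cut (since 2.35:1 is wider than 1:1).
Area ratio = (1.000)/(2.350) = 42.55%; the remaining 57.45% is cropped out.

57.4%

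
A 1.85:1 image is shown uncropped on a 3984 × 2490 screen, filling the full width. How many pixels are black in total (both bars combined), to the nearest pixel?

That makes the image 2153.5135 px tall (3984 / 1.850).
Leftover height: 2490 − 2153.5135 = 336.4865 px.
Bar area = 336.4865 × 3984 ≈ 1340562 px.

1340562 pixels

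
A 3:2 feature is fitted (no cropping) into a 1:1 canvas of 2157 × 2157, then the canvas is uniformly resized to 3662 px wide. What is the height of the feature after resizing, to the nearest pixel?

2441 px

At 2157×2157 the feature is width-limited, so height = 2157 × 2/3 ≈ 1438.00 px.
The frame scales by 3662/2157 = 1.6977; 1438.00 × 1.6977 ≈ 2441.33 px.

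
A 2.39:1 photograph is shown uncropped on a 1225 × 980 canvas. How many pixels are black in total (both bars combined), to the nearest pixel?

2.39:1 is wider than 5:4, so it spans the full width.
The photograph is 1225 / 2.390 ≈ 512.5523 px tall.
Black = 980 − 512.5523 = 467.4477 px.
Bar area = 467.4477 × 1225 ≈ 572623 px.

572623 pixels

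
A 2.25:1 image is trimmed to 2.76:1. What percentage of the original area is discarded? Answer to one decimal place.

Going from 2.25:1 to 2.76:1 means cutting height while keeping width.
Area ratio = (2.250)/(2.760) = 81.52%; the remaining 18.48% is cropped out.

18.5%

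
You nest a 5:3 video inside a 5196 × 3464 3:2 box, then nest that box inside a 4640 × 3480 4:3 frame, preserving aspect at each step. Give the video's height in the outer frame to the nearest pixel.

First fit — 5:3 into 5196×3464 spans the width: 5196.00 × 3117.60.
The 3:2 canvas is width-limited in 4640×3480, giving 4640.00 × 3093.33; scale factor 0.8930.
The video scales with it: height 3117.60 × 0.8930 ≈ 2784.00.

2784 px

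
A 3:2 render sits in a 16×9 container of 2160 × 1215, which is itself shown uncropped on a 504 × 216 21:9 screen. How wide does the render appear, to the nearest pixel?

324 px

3:2 in 2160×1215: fills the height, so the render is 1822.50 × 1215.00.
Second fit — the 16×9 canvas into 504×216 spans the height: 384.00 × 216.00 (×0.1778 from 2160×1215).
Applying the same ×0.1778: 1822.50 → 324.00.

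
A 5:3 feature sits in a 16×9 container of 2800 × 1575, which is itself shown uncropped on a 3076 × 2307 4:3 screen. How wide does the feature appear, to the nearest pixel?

5:3 in 2800×1575: fills the height, so the feature is 2625.00 × 1575.00.
The 16×9 canvas is width-limited in 3076×2307, giving 3076.00 × 1730.25; scale factor 1.0986.
So the feature's width is 2625.00 × 1.0986 ≈ 2883.75.

2884 px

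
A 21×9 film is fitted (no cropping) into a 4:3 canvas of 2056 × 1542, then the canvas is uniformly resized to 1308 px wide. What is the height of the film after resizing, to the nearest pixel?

In the 2056×1542 frame the film fills the width: height = 2056 × 9/21 ≈ 881.14 px.
Resizing to 1308 px wide multiplies everything by 0.6362: 881.14 → 560.57 px.

561 px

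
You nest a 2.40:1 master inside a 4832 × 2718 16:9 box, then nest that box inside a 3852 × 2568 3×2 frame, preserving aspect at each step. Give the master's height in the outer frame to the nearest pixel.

2.40:1 in 4832×2718: fills the width, so the master is 4832.00 × 2013.33.
Second fit — the 16:9 canvas into 3852×2568 spans the width: 3852.00 × 2166.75 (×0.7972 from 4832×2718).
Applying the same ×0.7972: 2013.33 → 1605.00.

1605 px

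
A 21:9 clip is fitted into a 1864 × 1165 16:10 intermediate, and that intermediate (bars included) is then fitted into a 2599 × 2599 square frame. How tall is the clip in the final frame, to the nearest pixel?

1114 px

21:9 in 1864×1165: fills the width, so the clip is 1864.00 × 798.86.
16:10 in 2599×2599: fills the width, so the intermediate becomes 2599.00 × 1624.38 — a scale of ×1.3943.
The clip scales with it: height 798.86 × 1.3943 ≈ 1113.86.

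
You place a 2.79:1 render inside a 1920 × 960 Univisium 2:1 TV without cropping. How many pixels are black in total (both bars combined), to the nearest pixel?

2.79:1 is wider than Univisium 2:1, so it spans the full width.
That makes the image 688.1720 px tall (1920 / 2.790).
960 − 688.1720 = 271.8280 px of bars.
Across the 1920-px span: 271.8280 × 1920 ≈ 521910 px.

521910 pixels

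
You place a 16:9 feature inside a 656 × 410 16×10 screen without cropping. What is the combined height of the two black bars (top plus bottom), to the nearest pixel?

41 px

16:9 is wider than 16×10, so it spans the full width.
Content height = 656 × 9/16 ≈ 369.00 px.
Black = 410 − 369.00 = 41.00 px.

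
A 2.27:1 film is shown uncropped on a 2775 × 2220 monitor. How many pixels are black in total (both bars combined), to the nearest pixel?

2768154 pixels

2.27:1 (2.270) > 5:4 (1.250), so the film fills the width.
The film is 2775 / 2.270 ≈ 1222.4670 px tall.
2220 − 1222.4670 = 997.5330 px of bars.
Across the 2775-px span: 997.5330 × 2775 ≈ 2768154 px.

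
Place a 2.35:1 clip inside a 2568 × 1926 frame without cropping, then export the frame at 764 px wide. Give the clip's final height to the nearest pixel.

325 px

Fitted into 2568×1926, the clip spans the width; its height is 2568 / 2.350 ≈ 1092.77 px.
Resizing to 764 px wide multiplies everything by 0.2975: 1092.77 → 325.11 px.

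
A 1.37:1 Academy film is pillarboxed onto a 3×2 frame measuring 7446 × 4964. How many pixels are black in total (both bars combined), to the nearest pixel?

3203368 pixels

1.37:1 Academy (1.370) < 3×2 (1.500), so the film fills the height.
That makes the image 6800.6800 px wide (4964 × 1.370).
Black = 7446 − 6800.6800 = 645.3200 px.
Across the 4964-px span: 645.3200 × 4964 ≈ 3203368 px.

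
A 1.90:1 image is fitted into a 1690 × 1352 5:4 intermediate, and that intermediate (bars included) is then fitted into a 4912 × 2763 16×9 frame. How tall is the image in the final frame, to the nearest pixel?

Inside the 1690×1352 canvas the image is width-limited at 1690.00 × 889.47.
Second fit — the 5:4 canvas into 4912×2763 spans the height: 3453.75 × 2763.00 (×2.0436 from 1690×1352).
The image scales with it: height 889.47 × 2.0436 ≈ 1817.76.

1818 px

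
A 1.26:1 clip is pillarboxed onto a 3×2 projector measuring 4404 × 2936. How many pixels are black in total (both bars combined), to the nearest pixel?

2068823 pixels

1.26:1 is narrower than 3×2, so it spans the full height.
Content width = 2936 × 1.260 ≈ 3699.3600 px.
Leftover width: 4404 − 3699.3600 = 704.6400 px.
That's 704.6400 × 2936 ≈ 2068823 black pixels.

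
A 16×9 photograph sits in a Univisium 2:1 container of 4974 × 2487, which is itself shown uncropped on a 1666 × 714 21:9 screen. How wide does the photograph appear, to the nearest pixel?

First fit — 16×9 into 4974×2487 spans the height: 4421.33 × 2487.00.
Second fit — the Univisium 2:1 canvas into 1666×714 spans the height: 1428.00 × 714.00 (×0.2871 from 4974×2487).
Applying the same ×0.2871: 4421.33 → 1269.33.

1269 px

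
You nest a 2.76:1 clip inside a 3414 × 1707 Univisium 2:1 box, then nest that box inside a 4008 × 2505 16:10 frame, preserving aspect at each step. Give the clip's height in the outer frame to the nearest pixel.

1452 px

Inside the 3414×1707 canvas the clip is width-limited at 3414.00 × 1236.96.
Second fit — the Univisium 2:1 canvas into 4008×2505 spans the width: 4008.00 × 2004.00 (×1.1740 from 3414×1707).
So the clip's height is 1236.96 × 1.1740 ≈ 1452.17.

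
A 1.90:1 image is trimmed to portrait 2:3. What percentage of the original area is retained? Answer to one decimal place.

The height stays; only width is cut (since portrait 2:3 is narrower than 1.90:1).
Area ratio = (0.667)/(1.900) = 35.09% retained.

35.1%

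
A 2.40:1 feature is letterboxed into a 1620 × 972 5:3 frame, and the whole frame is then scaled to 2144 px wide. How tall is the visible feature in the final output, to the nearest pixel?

893 px

In the 1620×972 frame the feature fills the width: height = 1620 / 2.400 ≈ 675.00 px.
Resizing to 2144 px wide multiplies everything by 1.3235: 675.00 → 893.33 px.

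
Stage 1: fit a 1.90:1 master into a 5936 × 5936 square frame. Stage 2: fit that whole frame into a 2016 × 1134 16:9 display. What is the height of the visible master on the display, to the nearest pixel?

First fit — 1.90:1 into 5936×5936 spans the width: 5936.00 × 3124.21.
square in 2016×1134: fills the height, so the intermediate becomes 1134.00 × 1134.00 — a scale of ×0.1910.
So the master's height is 3124.21 × 0.1910 ≈ 596.84.

597 px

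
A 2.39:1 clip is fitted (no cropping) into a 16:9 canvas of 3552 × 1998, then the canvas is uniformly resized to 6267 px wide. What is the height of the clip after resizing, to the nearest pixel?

Fitted into 3552×1998, the clip spans the width; its height is 3552 / 2.390 ≈ 1486.19 px.
Resizing to 6267 px wide multiplies everything by 1.7644: 1486.19 → 2622.18 px.

2622 px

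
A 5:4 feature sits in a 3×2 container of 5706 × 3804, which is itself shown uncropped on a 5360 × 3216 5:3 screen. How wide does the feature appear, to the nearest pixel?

4020 px

5:4 in 5706×3804: fills the height, so the feature is 4755.00 × 3804.00.
Second fit — the 3×2 canvas into 5360×3216 spans the height: 4824.00 × 3216.00 (×0.8454 from 5706×3804).
So the feature's width is 4755.00 × 0.8454 ≈ 4020.00.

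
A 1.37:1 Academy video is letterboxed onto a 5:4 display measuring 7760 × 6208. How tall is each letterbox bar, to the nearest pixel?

272 px

Since 1.370 > 1.250, the video is width-limited.
The video is 7760 / 1.370 ≈ 5664.23 px tall.
6208 − 5664.23 = 543.77 px of bars (271.88 each).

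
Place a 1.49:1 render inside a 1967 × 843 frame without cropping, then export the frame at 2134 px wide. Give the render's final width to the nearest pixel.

Fitted into 1967×843, the render spans the height; its width is 843 × 1.490 ≈ 1256.07 px.
The frame scales by 2134/1967 = 1.0849; 1256.07 × 1.0849 ≈ 1362.71 px.

1363 px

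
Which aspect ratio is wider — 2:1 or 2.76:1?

2 and 2.76; 2.76 > 2.

2.76:1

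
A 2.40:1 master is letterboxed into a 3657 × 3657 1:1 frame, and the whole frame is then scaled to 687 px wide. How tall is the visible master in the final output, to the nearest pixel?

In the 3657×3657 frame the master fills the width: height = 3657 / 2.400 ≈ 1523.75 px.
The frame scales by 687/3657 = 0.1879; 1523.75 × 0.1879 ≈ 286.25 px.

286 px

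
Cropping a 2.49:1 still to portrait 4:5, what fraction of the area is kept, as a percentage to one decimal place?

32.1%

Going from 2.49:1 to portrait 4:5 means cutting width while keeping height.
(0.800)/(2.490) ≈ 0.321 of the area survives.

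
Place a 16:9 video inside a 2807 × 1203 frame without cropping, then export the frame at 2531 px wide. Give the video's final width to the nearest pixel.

1928 px

At 2807×1203 the video is height-limited, so width = 1203 × 16/9 ≈ 2138.67 px.
The frame scales by 2531/2807 = 0.9017; 2138.67 × 0.9017 ≈ 1928.38 px.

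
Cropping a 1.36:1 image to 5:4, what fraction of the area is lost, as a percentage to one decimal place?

The height stays; only width is cut (since 5:4 is narrower than 1.36:1).
Area ratio = (1.250)/(1.360) = 91.91%; the remaining 8.09% is cropped out.

8.1%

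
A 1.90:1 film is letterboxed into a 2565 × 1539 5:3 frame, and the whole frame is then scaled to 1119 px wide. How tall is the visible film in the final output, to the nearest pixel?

Fitted into 2565×1539, the film spans the width; its height is 2565 / 1.900 ≈ 1350.00 px.
Resizing to 1119 px wide multiplies everything by 0.4363: 1350.00 → 588.95 px.

589 px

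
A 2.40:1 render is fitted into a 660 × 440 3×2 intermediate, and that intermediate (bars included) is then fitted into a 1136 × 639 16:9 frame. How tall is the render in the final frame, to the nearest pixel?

First fit — 2.40:1 into 660×440 spans the width: 660.00 × 275.00.
3×2 in 1136×639: fills the height, so the intermediate becomes 958.50 × 639.00 — a scale of ×1.4523.
The render scales with it: height 275.00 × 1.4523 ≈ 399.38.

399 px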